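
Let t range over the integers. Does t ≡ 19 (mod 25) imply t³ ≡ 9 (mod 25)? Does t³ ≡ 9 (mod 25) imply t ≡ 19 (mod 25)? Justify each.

[⇒] Suppose t ≡ 19 (mod 25). Write t = 25j + 19. Then (25j + 19)³ = 15625j³ + 35625j² + 27075j + 6859 = 25(625j³ + 1425j² + 1083j + 274) + 9, so t³ ≡ 9 (mod 25).

[⇐] Conversely, suppose t³ ≡ 9 (mod 25). The only residue r in {0, …, 24} with r³ ≡ 9 (mod 25) is r = 19, so t ≡ 19 (mod 25).

Equivalent; both directions hold.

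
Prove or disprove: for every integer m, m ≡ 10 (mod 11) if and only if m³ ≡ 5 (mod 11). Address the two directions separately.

(⇒) This fails: take m = 10. Then 10 ≡ 10 (mod 11), but 10³ = 1000 ≡ 10 (mod 11), not 5.

(⇐) This fails: take m = 3. Then 3³ = 27 ≡ 5 (mod 11), yet 3 ≡ 3 (mod 11), not 10.

(⇒) fails and (⇐) fails.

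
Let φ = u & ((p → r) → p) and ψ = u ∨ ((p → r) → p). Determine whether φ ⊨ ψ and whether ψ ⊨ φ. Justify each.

(⇒) holds; (⇐) fails.

Forward direction. Assume the antecedent. If u is true, u ∨ ((p → r) → p) reduces to true regardless of the other variables. If u is false, the antecedent cannot hold. Either way u ∨ ((p → r) → p) holds.

Converse. This fails. Under u = T, r = F, p = F, the left side is false but the right side is true.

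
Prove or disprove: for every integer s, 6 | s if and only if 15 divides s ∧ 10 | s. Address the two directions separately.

(⟹) This fails: take s = 6. Certainly 6 ∣ 6, but 15 ∤ 6.

(⟸) Suppose 15 ∣ s and 10 ∣ s. Any common multiple of 15 and 10 is a multiple of their lcm; here lcm(15, 10) = 15·10/gcd(15, 10) = 150/5 = 30, so 30 ∣ s. Since 6 ∣ 30, it follows that 6 ∣ s.

Only the converse holds.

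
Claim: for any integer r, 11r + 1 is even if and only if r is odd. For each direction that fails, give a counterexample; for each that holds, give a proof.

Both implications hold.

(⇒) Suppose 11r + 1 is even. Since 11 is odd, 11r and r have the same parity, so 11r + 1 ≡ r + 1 (mod 2). As 1 is odd, 11r + 1 is even exactly when r is odd. Thus r is odd.

(⇐) Conversely, suppose r is odd; write r = 2j + 1. Then 11r + 1 = 11·(2j + 1) + 1 = 2·11j + 12, which is even.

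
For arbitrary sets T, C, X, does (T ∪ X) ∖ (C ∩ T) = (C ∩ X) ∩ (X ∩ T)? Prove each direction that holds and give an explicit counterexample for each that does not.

(⟹) This inclusion fails. Take T = {1}, C = ∅, X = ∅; then 1 ∈ (T ∪ X) ∖ (C ∩ T) but 1 ∉ (C ∩ X) ∩ (X ∩ T).

(⟸) This inclusion fails. Take T = {1}, C = {1}, X = {1}; then 1 ∈ (C ∩ X) ∩ (X ∩ T) but 1 ∉ (T ∪ X) ∖ (C ∩ T).

Both inclusions fail.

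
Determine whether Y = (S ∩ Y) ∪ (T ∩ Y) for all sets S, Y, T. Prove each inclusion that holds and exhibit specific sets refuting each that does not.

(⟹) This inclusion fails. Take S = ∅, Y = {1}, T = ∅; then 1 ∈ Y but 1 ∉ (S ∩ Y) ∪ (T ∩ Y).

(⟸) Let x ∈ (S ∩ Y) ∪ (T ∩ Y). Then either x ∈ S ∩ Y and x ∉ T; or x ∈ Y ∩ T and x ∉ S; or x ∈ S ∩ Y ∩ T. In each case x ∈ Y, so (S ∩ Y) ∪ (T ∩ Y) ⊆ Y.

(⊆) fails; (⊇) holds.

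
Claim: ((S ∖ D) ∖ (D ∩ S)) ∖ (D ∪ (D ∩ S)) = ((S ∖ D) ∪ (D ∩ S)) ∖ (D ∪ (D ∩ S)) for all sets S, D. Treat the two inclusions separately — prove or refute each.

Both inclusions hold.

Reverse inclusion. Let x ∈ ((S ∖ D) ∪ (D ∩ S)) ∖ (D ∪ (D ∩ S)). Then x ∈ S and x ∉ D, from which x ∈ ((S ∖ D) ∖ (D ∩ S)) ∖ (D ∪ (D ∩ S)).

Forward inclusion. Let x ∈ ((S ∖ D) ∖ (D ∩ S)) ∖ (D ∪ (D ∩ S)). Then x ∈ S and x ∉ D, from which x ∈ ((S ∖ D) ∪ (D ∩ S)) ∖ (D ∪ (D ∩ S)).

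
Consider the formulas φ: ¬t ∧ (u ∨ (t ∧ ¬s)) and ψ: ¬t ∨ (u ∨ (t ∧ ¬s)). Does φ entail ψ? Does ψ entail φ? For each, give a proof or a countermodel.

[⇒] Assume the antecedent. If s is true, the antecedent forces (s = T, t = F, u = T), and ¬t ∨ (u ∨ (t ∧ ¬s)) holds there. If s is false, ¬t ∨ (u ∨ (t ∧ ¬s)) reduces to true regardless of the other variables. Either way ¬t ∨ (u ∨ (t ∧ ¬s)) holds.

[⇐] This fails. Under s = F, t = F, u = F, the left side is false but the right side is true.

Not equivalent: only (⇒) holds.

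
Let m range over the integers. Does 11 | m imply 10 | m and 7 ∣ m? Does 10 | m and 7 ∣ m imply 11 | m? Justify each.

Both directions fail.

[⇒] This fails: take m = 11. Certainly 11 ∣ 11, but 10 ∤ 11.

[⇐] This fails: take m = 70. Both 10 ∣ 70 and 7 ∣ 70, yet 70 is not a multiple of 11 (since 70 = 6·11 + 4), so 11 ∤ 70.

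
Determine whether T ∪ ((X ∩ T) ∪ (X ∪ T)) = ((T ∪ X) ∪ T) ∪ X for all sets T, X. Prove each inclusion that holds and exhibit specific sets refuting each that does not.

Both inclusions hold.

(⟹) Let x ∈ T ∪ ((X ∩ T) ∪ (X ∪ T)). Then either x ∈ T and x ∉ X; or x ∈ X and x ∉ T; or x ∈ T ∩ X. In each case x ∈ ((T ∪ X) ∪ T) ∪ X, so T ∪ ((X ∩ T) ∪ (X ∪ T)) ⊆ ((T ∪ X) ∪ T) ∪ X.

(⟸) Let x ∈ ((T ∪ X) ∪ T) ∪ X. Then either x ∈ T and x ∉ X; or x ∈ X and x ∉ T; or x ∈ T ∩ X. In each case x ∈ T ∪ ((X ∩ T) ∪ (X ∪ T)), so ((T ∪ X) ∪ T) ∪ X ⊆ T ∪ ((X ∩ T) ∪ (X ∪ T)).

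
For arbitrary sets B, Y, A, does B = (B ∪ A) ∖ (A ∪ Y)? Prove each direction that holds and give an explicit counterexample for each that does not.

Forward inclusion. This inclusion fails. Take B = {1}, Y = {1}, A = ∅; then 1 ∈ B but 1 ∉ (B ∪ A) ∖ (A ∪ Y).

Reverse inclusion. Let x ∈ (B ∪ A) ∖ (A ∪ Y). Then x ∈ B and x ∉ Y, A, from which x ∈ B.

The sets are not equal: only the reverse inclusion holds.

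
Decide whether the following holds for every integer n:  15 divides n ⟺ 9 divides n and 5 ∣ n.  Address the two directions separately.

[⇐] Suppose 9 ∣ n and 5 ∣ n. Any common multiple of 9 and 5 is a multiple of their lcm; here gcd(9, 5) = 1, so lcm(9, 5) = 9·5 = 45, so 45 ∣ n. Since 15 ∣ 45, it follows that 15 ∣ n.

[⇒] This fails: take n = 15. Certainly 15 ∣ 15, but 9 ∤ 15.

The forward direction fails; the converse holds.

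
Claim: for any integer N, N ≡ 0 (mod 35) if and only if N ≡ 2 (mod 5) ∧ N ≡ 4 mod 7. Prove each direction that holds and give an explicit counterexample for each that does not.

Both directions fail.

(→) This fails: N = 0 gives 0 ≡ 0 (mod 35) but 0 ≡ 0 (mod 5), so the conjunction on the right does not hold.

(←) This fails: N = 32 satisfies both congruences on the right (32 ≡ 2 mod 5 and 32 ≡ 4 mod 7) yet 32 ≡ 32 (mod 35), not 0.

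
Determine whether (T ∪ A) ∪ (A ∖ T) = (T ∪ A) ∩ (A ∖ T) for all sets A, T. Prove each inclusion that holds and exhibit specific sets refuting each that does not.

(⟸) Let x ∈ (T ∪ A) ∩ (A ∖ T). Then x ∈ A and x ∉ T, from which x ∈ (T ∪ A) ∪ (A ∖ T).

(⟹) This inclusion fails. Take A = ∅, T = {1}; then 1 ∈ (T ∪ A) ∪ (A ∖ T) but 1 ∉ (T ∪ A) ∩ (A ∖ T).

(⊆) fails; (⊇) holds.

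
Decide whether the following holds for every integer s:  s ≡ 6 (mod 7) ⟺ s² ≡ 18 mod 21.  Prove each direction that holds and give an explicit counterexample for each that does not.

Neither direction holds.

(⇒) This fails: take s = 6. Then 6 ≡ 6 (mod 7), but 6² = 36 ≡ 15 (mod 21), not 18.

(⇐) This fails: take s = 9. Then 9² = 81 ≡ 18 (mod 21), yet 9 ≡ 2 (mod 7), not 6.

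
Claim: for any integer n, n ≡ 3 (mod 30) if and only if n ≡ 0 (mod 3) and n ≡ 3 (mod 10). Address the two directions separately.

Both directions hold; the statement is true.

[⇒] Suppose n ≡ 3 (mod 30); write n = 30j + 3. Since 3 ∣ 30, reducing mod 3 gives n ≡ 3 ≡ 0 (mod 3); since 10 ∣ 30, reducing mod 10 gives n ≡ 3 (mod 10).

[⇐] Conversely, if n ≡ 0 (mod 3) and n ≡ 3 (mod 10), then by the Chinese remainder theorem n ≡ 3 (mod 30). This is exactly n ≡ 3 (mod 30).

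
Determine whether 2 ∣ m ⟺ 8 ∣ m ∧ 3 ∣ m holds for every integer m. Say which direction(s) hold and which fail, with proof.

(→) This fails: take m = 2. Certainly 2 ∣ 2, but 8 ∤ 2.

(←) Suppose 8 ∣ m and 3 ∣ m. Any common multiple of 8 and 3 is a multiple of their lcm; here gcd(8, 3) = 1, so lcm(8, 3) = 8·3 = 24, so 24 ∣ m. Since 2 ∣ 24, it follows that 2 ∣ m.

The forward direction fails; the converse holds.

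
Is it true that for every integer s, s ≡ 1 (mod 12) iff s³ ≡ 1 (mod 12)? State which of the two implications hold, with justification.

Both directions hold.

[⇐] For the converse, argue contrapositively. If s ≢ 1 (mod 12), then s is congruent to one of 0, 2, 3, 4, 5, 6, 7, 8, 9, 10, 11 modulo 12, and these give s³ ≡ 0, 8, 3, 4, 5, 0, 7, 8, 9, 4, 11 respectively — never 1.

[⇒] Suppose s ≡ 1 (mod 12). Write s = 12j + 1. Then (12j + 1)³ = 1728j³ + 432j² + 36j + 1 = 12(144j³ + 36j² + 3j) + 1, so s³ ≡ 1 (mod 12).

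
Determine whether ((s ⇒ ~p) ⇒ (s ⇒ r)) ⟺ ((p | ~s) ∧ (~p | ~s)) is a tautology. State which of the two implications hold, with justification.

Not equivalent: only (⇐) holds.

(⇒) This fails. Under s = T, r = T, p = F, the left side is true but the right side is false.

(⇐) Assume the antecedent. If s is true, the antecedent cannot hold. If s is false, (s ⇒ ~p) ⇒ (s ⇒ r) reduces to true regardless of the other variables. Either way (s ⇒ ~p) ⇒ (s ⇒ r) holds.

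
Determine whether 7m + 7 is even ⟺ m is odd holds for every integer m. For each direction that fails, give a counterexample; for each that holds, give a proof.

Both directions hold; the statement is true.

(→) Suppose 7m + 7 is even. Since 7 is odd, 7m and m have the same parity, so 7m + 7 ≡ m + 7 (mod 2). As 7 is odd, 7m + 7 is even exactly when m is odd. Thus m is odd.

(←) Conversely, suppose m is odd; write m = 2j + 1. Then 7m + 7 = 7·(2j + 1) + 7 = 2·7j + 14, which is even.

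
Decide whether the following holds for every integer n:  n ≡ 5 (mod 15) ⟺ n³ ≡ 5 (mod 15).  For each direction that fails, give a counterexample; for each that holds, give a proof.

(⟹) Suppose n ≡ 5 (mod 15). Write n = 15j + 5. Then (15j + 5)³ = 3375j³ + 3375j² + 1125j + 125 = 15(225j³ + 225j² + 75j + 8) + 5, so n³ ≡ 5 (mod 15).

(⟸) Conversely, suppose n³ ≡ 5 (mod 15). The only residue r in {0, …, 14} with r³ ≡ 5 (mod 15) is r = 5, so n ≡ 5 (mod 15).

Both directions hold.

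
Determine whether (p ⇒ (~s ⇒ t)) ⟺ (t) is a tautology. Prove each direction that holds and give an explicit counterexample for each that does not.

[⇒] This fails. Under p = F, t = F, s = F, the left side is true but the right side is false.

[⇐] Assume the antecedent. If p is true, the antecedent forces (p = T, t = T, s = F) or (p = T, t = T, s = T), and p ⇒ (~s ⇒ t) holds there. If p is false, p ⇒ (~s ⇒ t) reduces to true regardless of the other variables. Either way p ⇒ (~s ⇒ t) holds.

Only the reverse direction holds.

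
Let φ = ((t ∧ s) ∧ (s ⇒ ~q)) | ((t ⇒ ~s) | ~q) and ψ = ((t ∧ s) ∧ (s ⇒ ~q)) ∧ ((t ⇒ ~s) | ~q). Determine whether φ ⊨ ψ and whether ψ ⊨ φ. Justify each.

Only the converse holds.

Forward direction. This fails. Under t = F, q = F, s = F, the left side is true but the right side is false.

Converse. Assume the antecedent. If t is true, the antecedent forces (t = T, q = F, s = T), and the consequent holds there. If t is false, the antecedent cannot hold. Either way the consequent holds.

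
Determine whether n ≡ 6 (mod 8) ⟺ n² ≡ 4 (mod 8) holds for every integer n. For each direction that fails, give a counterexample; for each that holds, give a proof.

Forward direction. Suppose n ≡ 6 (mod 8). Write n = 8j + 6. Then (8j + 6)² = 64j² + 96j + 36 = 8(8j² + 12j + 4) + 4, so n² ≡ 4 (mod 8).

Converse. This fails: take n = 2. Then 2² = 4 ≡ 4 (mod 8), yet 2 ≡ 2 (mod 8), not 6.

The forward direction holds; the converse fails.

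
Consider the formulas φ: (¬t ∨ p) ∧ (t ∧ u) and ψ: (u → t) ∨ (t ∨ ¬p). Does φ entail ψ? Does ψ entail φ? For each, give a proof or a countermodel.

(⟹) Assume the antecedent. If u is true, the antecedent forces (u = T, t = T, p = T), and (u → t) ∨ (t ∨ ¬p) holds there. If u is false, the antecedent cannot hold. Either way (u → t) ∨ (t ∨ ¬p) holds.

(⟸) This fails. Under u = F, t = F, p = F, the left side is false but the right side is true.

(⇒) holds; (⇐) fails.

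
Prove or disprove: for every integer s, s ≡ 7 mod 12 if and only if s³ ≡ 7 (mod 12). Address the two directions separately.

Both implications hold.

Converse. For the converse, argue contrapositively. If s ≢ 7 (mod 12), then s is congruent to one of 0, 1, 2, 3, 4, 5, 6, 8, 9, 10, 11 modulo 12, and these give s³ ≡ 0, 1, 8, 3, 4, 5, 0, 8, 9, 4, 11 respectively — never 7.

Forward direction. Suppose s ≡ 7 mod 12. Write s = 12j + 7. Then (12j + 7)³ = 1728j³ + 3024j² + 1764j + 343 = 12(144j³ + 252j² + 147j + 28) + 7, so s³ ≡ 7 (mod 12).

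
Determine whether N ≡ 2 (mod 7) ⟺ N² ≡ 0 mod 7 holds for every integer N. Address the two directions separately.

(⇒) This fails: take N = 2. Then 2 ≡ 2 (mod 7), but 2² = 4 ≡ 4 (mod 7), not 0.

(⇐) This fails: take N = 0. Then 0² = 0 ≡ 0 (mod 7), yet 0 ≡ 0 (mod 7), not 2.

Neither implication holds.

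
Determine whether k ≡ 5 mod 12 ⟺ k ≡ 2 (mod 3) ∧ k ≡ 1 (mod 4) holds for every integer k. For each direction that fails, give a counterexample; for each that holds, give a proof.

Forward direction. Suppose k ≡ 5 (mod 12); write k = 12j + 5. Since 3 ∣ 12, reducing mod 3 gives k ≡ 5 ≡ 2 (mod 3); since 4 ∣ 12, reducing mod 4 gives k ≡ 5 ≡ 1 (mod 4).

Converse. If k ≡ 2 (mod 3) and k ≡ 1 (mod 4), then by the Chinese remainder theorem k ≡ 5 (mod 12). This is exactly k ≡ 5 (mod 12).

The biconditional holds.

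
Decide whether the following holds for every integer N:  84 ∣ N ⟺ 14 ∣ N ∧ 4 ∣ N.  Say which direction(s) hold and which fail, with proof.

(⇒) holds; (⇐) fails.

(←) This fails: take N = 28. Both 14 ∣ 28 and 4 ∣ 28, yet 28 is not a multiple of 84 (since 28 = 0·84 + 28), so 84 ∤ 28.

(→) If 84 ∣ N, write N = 84q. Since 84 = 6·14, N = 14·(6q), so 14 ∣ N; and since 84 = 21·4, N = 4·(21q), so 4 ∣ N.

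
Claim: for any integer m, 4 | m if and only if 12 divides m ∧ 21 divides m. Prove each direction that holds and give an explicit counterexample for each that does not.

The forward direction fails; the converse holds.

Converse. Suppose 12 ∣ m and 21 ∣ m. Any common multiple of 12 and 21 is a multiple of their lcm; here lcm(12, 21) = 12·21/gcd(12, 21) = 252/3 = 84, so 84 ∣ m. Since 4 ∣ 84, it follows that 4 ∣ m.

Forward direction. This fails: take m = 4. Certainly 4 ∣ 4, but 12 ∤ 4.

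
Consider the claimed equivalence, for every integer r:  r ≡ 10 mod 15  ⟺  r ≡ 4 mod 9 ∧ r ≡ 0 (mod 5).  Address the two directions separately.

[⇒] This fails: r = 25 gives 25 ≡ 10 (mod 15) but 25 ≡ 7 (mod 9), so the conjunction on the right does not hold.

[⇐] Conversely, if r ≡ 4 (mod 9) and r ≡ 0 (mod 5), then by the Chinese remainder theorem r ≡ 40 (mod 45). Since 40 ≡ 10 (mod 15) and 15 ∣ 45, we get r ≡ 10 (mod 15).

Only the reverse direction holds.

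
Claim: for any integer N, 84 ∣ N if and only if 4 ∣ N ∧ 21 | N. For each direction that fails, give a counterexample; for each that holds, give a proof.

(⇒) If 84 ∣ N, write N = 84q. Since 84 = 21·4, N = 4·(21q), so 4 ∣ N; and since 84 = 4·21, N = 21·(4q), so 21 ∣ N.

(⇐) Suppose 4 ∣ N and 21 ∣ N. Any common multiple of 4 and 21 is a multiple of their lcm; here gcd(4, 21) = 1, so lcm(4, 21) = 4·21 = 84, so 84 ∣ N.

Equivalent; both directions hold.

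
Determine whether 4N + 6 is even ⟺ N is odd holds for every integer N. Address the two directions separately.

Only the reverse direction holds.

(→) This fails: take N = 2. Then 4N + 6 = 14, which is even, yet N = 2 is even, not odd.

(←) Suppose N is odd. Since 4 is even, 4N is even for every N, so 4N + 6 has the same parity as 6, which is even. Hence 4N + 6 is even.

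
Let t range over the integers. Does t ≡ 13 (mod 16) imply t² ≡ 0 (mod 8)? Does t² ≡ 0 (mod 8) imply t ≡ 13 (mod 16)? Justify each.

(⇒) fails and (⇐) fails.

[⇒] This fails: take t = 13. Then 13 ≡ 13 (mod 16), but 13² = 169 ≡ 1 (mod 8), not 0.

[⇐] This fails: take t = 0. Then 0² = 0 ≡ 0 (mod 8), yet 0 ≡ 0 (mod 16), not 13.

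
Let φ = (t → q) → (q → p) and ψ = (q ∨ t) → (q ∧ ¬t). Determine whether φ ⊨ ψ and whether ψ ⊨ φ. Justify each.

(⇒) fails and (⇐) fails.

(→) This fails. Under p = F, q = F, t = T, the left side is true but the right side is false.

(←) This fails. Under p = F, q = T, t = F, the left side is false but the right side is true.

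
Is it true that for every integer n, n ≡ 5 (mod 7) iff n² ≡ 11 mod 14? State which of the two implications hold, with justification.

(⇒) This fails: take n = 12. Then 12 ≡ 5 (mod 7), but 12² = 144 ≡ 4 (mod 14), not 11.

(⇐) This fails: take n = 9. Then 9² = 81 ≡ 11 (mod 14), yet 9 ≡ 2 (mod 7), not 5.

Neither direction holds.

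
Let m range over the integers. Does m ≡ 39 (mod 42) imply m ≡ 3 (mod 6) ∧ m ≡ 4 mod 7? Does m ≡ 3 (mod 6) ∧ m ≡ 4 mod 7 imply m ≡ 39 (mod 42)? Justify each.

The biconditional holds.

(→) Suppose m ≡ 39 (mod 42); write m = 42j + 39. Since 6 ∣ 42, reducing mod 6 gives m ≡ 39 ≡ 3 (mod 6); since 7 ∣ 42, reducing mod 7 gives m ≡ 39 ≡ 4 (mod 7).

(←) Conversely, if m ≡ 3 (mod 6) and m ≡ 4 (mod 7), then by the Chinese remainder theorem m ≡ 39 (mod 42). This is exactly m ≡ 39 (mod 42).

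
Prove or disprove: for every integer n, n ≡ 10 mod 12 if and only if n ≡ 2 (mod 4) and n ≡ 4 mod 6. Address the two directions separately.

The biconditional holds.

[⇐] If n ≡ 2 (mod 4) and n ≡ 4 (mod 6), then by the Chinese remainder theorem n ≡ 10 (mod 12). This is exactly n ≡ 10 (mod 12).

[⇒] Suppose n ≡ 10 (mod 12); write n = 12j + 10. Since 4 ∣ 12, reducing mod 4 gives n ≡ 10 ≡ 2 (mod 4); since 6 ∣ 12, reducing mod 6 gives n ≡ 10 ≡ 4 (mod 6).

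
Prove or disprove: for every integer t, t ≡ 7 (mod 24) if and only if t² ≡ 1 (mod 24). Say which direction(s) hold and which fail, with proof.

Not equivalent: only (⇒) holds.

(⟸) This fails: take t = 1. Then 1² = 1 ≡ 1 (mod 24), yet 1 ≡ 1 (mod 24), not 7.

(⟹) Suppose t ≡ 7 (mod 24). Write t = 24j + 7. Then (24j + 7)² = 576j² + 336j + 49 = 24(24j² + 14j + 2) + 1, so t² ≡ 1 (mod 24).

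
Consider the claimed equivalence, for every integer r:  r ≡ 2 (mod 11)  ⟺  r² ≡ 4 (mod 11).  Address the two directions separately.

Only the forward direction holds.

(→) Suppose r ≡ 2 (mod 11). Write r = 11j + 2. Then (11j + 2)² = 121j² + 44j + 4 = 11(11j² + 4j) + 4, so r² ≡ 4 (mod 11).

(←) This fails: take r = 9. Then 9² = 81 ≡ 4 (mod 11), yet 9 ≡ 9 (mod 11), not 2.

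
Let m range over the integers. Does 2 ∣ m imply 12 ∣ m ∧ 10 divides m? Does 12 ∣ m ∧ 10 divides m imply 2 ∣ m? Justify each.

Only the converse holds.

(→) This fails: take m = 2. Certainly 2 ∣ 2, but 12 ∤ 2.

(←) Suppose 12 ∣ m and 10 ∣ m. Any common multiple of 12 and 10 is a multiple of their lcm; here lcm(12, 10) = 12·10/gcd(12, 10) = 120/2 = 60, so 60 ∣ m. Since 2 ∣ 60, it follows that 2 ∣ m.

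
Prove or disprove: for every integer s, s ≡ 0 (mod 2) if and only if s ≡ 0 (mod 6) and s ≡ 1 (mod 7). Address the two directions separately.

(⇐) If s ≡ 0 (mod 6) and s ≡ 1 (mod 7), then by the Chinese remainder theorem s ≡ 36 (mod 42). Since 36 ≡ 0 (mod 2) and 2 ∣ 42, we get s ≡ 0 (mod 2).

(⇒) This fails: s = 0 gives 0 ≡ 0 (mod 2) but 0 ≡ 0 (mod 7), so the conjunction on the right does not hold.

Only the converse holds.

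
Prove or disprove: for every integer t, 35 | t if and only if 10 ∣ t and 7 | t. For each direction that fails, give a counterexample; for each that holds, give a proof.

Not equivalent: only (⇐) holds.

(⟸) Suppose 10 ∣ t and 7 ∣ t. Any common multiple of 10 and 7 is a multiple of their lcm; here gcd(10, 7) = 1, so lcm(10, 7) = 10·7 = 70, so 70 ∣ t. Since 35 ∣ 70, it follows that 35 ∣ t.

(⟹) This fails: take t = 35. Certainly 35 ∣ 35, but 10 ∤ 35.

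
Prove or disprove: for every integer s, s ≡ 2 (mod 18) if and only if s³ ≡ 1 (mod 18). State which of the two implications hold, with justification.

(→) This fails: take s = 2. Then 2 ≡ 2 (mod 18), but 2³ = 8 ≡ 8 (mod 18), not 1.

(←) This fails: take s = 1. Then 1³ = 1 ≡ 1 (mod 18), yet 1 ≡ 1 (mod 18), not 2.

Neither implication holds.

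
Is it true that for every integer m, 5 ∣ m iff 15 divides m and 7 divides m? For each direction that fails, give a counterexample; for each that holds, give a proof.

(⇒) fails; (⇐) holds.

(←) Suppose 15 ∣ m and 7 ∣ m. Any common multiple of 15 and 7 is a multiple of their lcm; here gcd(15, 7) = 1, so lcm(15, 7) = 15·7 = 105, so 105 ∣ m. Since 5 ∣ 105, it follows that 5 ∣ m.

(→) This fails: take m = 5. Certainly 5 ∣ 5, but 15 ∤ 5.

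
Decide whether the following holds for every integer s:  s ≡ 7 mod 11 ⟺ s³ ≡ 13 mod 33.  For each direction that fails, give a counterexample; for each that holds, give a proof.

Only the converse holds.

(⟹) This fails: take s = 18. Then 18 ≡ 7 (mod 11), but 18³ = 5832 ≡ 24 (mod 33), not 13.

(⟸) Conversely, the residues r modulo 33 with r³ ≡ 13 (mod 33) are exactly {7}, and each is ≡ 7 (mod 11).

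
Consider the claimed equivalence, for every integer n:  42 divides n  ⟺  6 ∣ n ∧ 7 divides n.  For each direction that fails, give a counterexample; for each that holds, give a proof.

(⟸) Suppose 6 ∣ n and 7 ∣ n. Any common multiple of 6 and 7 is a multiple of their lcm; here gcd(6, 7) = 1, so lcm(6, 7) = 6·7 = 42, so 42 ∣ n.

(⟹) If 42 ∣ n, write n = 42q. Since 42 = 7·6, n = 6·(7q), so 6 ∣ n; and since 42 = 6·7, n = 7·(6q), so 7 ∣ n.

Both directions hold; the statement is true.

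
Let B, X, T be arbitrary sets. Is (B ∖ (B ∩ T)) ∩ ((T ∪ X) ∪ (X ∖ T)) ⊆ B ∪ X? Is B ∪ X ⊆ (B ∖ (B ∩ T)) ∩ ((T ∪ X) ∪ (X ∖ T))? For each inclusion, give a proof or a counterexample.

Forward inclusion. Let x ∈ (B ∖ (B ∩ T)) ∩ ((T ∪ X) ∪ (X ∖ T)). Then x ∈ B ∩ X and x ∉ T, from which x ∈ B ∪ X.

Reverse inclusion. This inclusion fails. Take B = {1}, X = ∅, T = ∅; then 1 ∈ B ∪ X but 1 ∉ (B ∖ (B ∩ T)) ∩ ((T ∪ X) ∪ (X ∖ T)).

The sets are not equal: only the forward inclusion holds.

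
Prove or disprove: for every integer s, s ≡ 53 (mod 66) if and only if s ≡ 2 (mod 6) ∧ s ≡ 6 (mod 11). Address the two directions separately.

Neither implication holds.

(⟹) This fails: s = 53 gives 53 ≡ 53 (mod 66) but 53 ≡ 5 (mod 6), so the conjunction on the right does not hold.

(⟸) This fails: s = 50 satisfies both congruences on the right (50 ≡ 2 mod 6 and 50 ≡ 6 mod 11) yet 50 ≡ 50 (mod 66), not 53.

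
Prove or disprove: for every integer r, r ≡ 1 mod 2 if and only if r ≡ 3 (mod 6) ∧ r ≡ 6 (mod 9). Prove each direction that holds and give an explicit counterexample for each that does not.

(→) This fails: r = 1 gives 1 ≡ 1 (mod 2) but 1 ≡ 1 (mod 6), so the conjunction on the right does not hold.

(←) Conversely, if r ≡ 3 (mod 6) and r ≡ 6 (mod 9), then by the Chinese remainder theorem r ≡ 15 (mod 18). Since 15 ≡ 1 (mod 2) and 2 ∣ 18, we get r ≡ 1 (mod 2).

Only the converse holds.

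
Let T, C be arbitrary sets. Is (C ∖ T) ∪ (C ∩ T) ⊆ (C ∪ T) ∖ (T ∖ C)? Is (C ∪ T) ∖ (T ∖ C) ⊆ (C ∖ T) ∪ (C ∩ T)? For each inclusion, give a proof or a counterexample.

The two sets are equal.

(⊆) Let x ∈ (C ∖ T) ∪ (C ∩ T). Then either x ∈ C and x ∉ T; or x ∈ T ∩ C. In each case x ∈ (C ∪ T) ∖ (T ∖ C), so (C ∖ T) ∪ (C ∩ T) ⊆ (C ∪ T) ∖ (T ∖ C).

(⊇) Let x ∈ (C ∪ T) ∖ (T ∖ C). Then either x ∈ C and x ∉ T; or x ∈ T ∩ C. In each case x ∈ (C ∖ T) ∪ (C ∩ T), so (C ∪ T) ∖ (T ∖ C) ⊆ (C ∖ T) ∪ (C ∩ T).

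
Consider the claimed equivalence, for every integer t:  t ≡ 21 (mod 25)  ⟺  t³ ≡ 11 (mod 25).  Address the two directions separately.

Converse. Suppose t³ ≡ 11 (mod 25). The only residue r in {0, …, 24} with r³ ≡ 11 (mod 25) is r = 21, so t ≡ 21 (mod 25).

Forward direction. Suppose t ≡ 21 (mod 25). Write t = 25j + 21. Then (25j + 21)³ = 15625j³ + 39375j² + 33075j + 9261 = 25(625j³ + 1575j² + 1323j + 370) + 11, so t³ ≡ 11 (mod 25).

The biconditional holds.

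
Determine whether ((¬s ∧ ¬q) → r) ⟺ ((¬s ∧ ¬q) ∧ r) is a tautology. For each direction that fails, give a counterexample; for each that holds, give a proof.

Forward direction. This fails. Under q = T, r = F, s = F, the left side is true but the right side is false.

Converse. Assume the antecedent. If q is true, the antecedent cannot hold. If q is false, the antecedent forces (q = F, r = T, s = F), and (¬s ∧ ¬q) → r holds there. Either way (¬s ∧ ¬q) → r holds.

(⇒) fails; (⇐) holds.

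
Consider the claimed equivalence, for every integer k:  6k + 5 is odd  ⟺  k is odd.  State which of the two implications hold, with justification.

[⇒] This fails: take k = 2. Then 6k + 5 = 17, which is odd, yet k = 2 is even, not odd.

[⇐] Suppose k is odd. Since 6 is even, 6k is even for every k, so 6k + 5 has the same parity as 5, which is odd. Hence 6k + 5 is odd.

(⇒) fails; (⇐) holds.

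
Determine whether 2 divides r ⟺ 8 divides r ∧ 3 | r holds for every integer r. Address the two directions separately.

[⇒] This fails: take r = 2. Certainly 2 ∣ 2, but 8 ∤ 2.

[⇐] Suppose 8 ∣ r and 3 ∣ r. Any common multiple of 8 and 3 is a multiple of their lcm; here gcd(8, 3) = 1, so lcm(8, 3) = 8·3 = 24, so 24 ∣ r. Since 2 ∣ 24, it follows that 2 ∣ r.

Not equivalent: only (⇐) holds.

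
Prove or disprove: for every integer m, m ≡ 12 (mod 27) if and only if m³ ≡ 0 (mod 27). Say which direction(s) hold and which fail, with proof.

Not equivalent: only (⇒) holds.

[⇒] Suppose m ≡ 12 (mod 27). Write m = 27j + 12. Then (27j + 12)³ = 19683j³ + 26244j² + 11664j + 1728 = 27(729j³ + 972j² + 432j + 64) + 0, so m³ ≡ 0 (mod 27).

[⇐] This fails: take m = 0. Then 0³ = 0 ≡ 0 (mod 27), yet 0 ≡ 0 (mod 27), not 12.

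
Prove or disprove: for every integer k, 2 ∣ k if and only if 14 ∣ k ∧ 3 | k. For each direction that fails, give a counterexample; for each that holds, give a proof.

(⟸) Suppose 14 ∣ k and 3 ∣ k. Any common multiple of 14 and 3 is a multiple of their lcm; here gcd(14, 3) = 1, so lcm(14, 3) = 14·3 = 42, so 42 ∣ k. Since 2 ∣ 42, it follows that 2 ∣ k.

(⟹) This fails: take k = 2. Certainly 2 ∣ 2, but 14 ∤ 2.

Not equivalent: only (⇐) holds.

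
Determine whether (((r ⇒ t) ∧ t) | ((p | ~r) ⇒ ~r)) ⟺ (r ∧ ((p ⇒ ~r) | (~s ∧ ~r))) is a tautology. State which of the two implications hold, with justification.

Only the reverse direction holds.

(←) Assume the antecedent. If p is true, the antecedent cannot hold. If p is false, the consequent reduces to true regardless of the other variables. Either way the consequent holds.

(→) This fails. Under p = F, t = F, s = F, r = F, the left side is true but the right side is false.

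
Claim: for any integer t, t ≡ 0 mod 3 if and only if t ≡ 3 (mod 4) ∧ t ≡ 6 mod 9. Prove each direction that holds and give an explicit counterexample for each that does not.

Not equivalent: only (⇐) holds.

(←) If t ≡ 3 (mod 4) and t ≡ 6 (mod 9), then by the Chinese remainder theorem t ≡ 15 (mod 36). Since 15 ≡ 0 (mod 3) and 3 ∣ 36, we get t ≡ 0 (mod 3).

(→) This fails: t = 0 gives 0 ≡ 0 (mod 3) but 0 ≡ 0 (mod 4), so the conjunction on the right does not hold.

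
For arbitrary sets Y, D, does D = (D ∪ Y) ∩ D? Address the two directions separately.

Forward inclusion. Let x ∈ D. Then either x ∈ D and x ∉ Y; or x ∈ Y ∩ D. In each case x ∈ (D ∪ Y) ∩ D, so D ⊆ (D ∪ Y) ∩ D.

Reverse inclusion. Let x ∈ (D ∪ Y) ∩ D. Then either x ∈ D and x ∉ Y; or x ∈ Y ∩ D. In each case x ∈ D, so (D ∪ Y) ∩ D ⊆ D.

Both inclusions hold; the sets are equal.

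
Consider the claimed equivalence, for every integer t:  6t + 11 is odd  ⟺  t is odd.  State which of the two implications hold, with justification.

[⇒] This fails: take t = 2. Then 6t + 11 = 23, which is odd, yet t = 2 is even, not odd.

[⇐] Suppose t is odd. Since 6 is even, 6t is even for every t, so 6t + 11 has the same parity as 11, which is odd. Hence 6t + 11 is odd.

Only the converse holds.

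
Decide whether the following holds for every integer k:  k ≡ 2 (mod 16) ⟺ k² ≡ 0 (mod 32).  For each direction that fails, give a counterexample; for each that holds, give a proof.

[⇒] This fails: take k = 2. Then 2 ≡ 2 (mod 16), but 2² = 4 ≡ 4 (mod 32), not 0.

[⇐] This fails: take k = 0. Then 0² = 0 ≡ 0 (mod 32), yet 0 ≡ 0 (mod 16), not 2.

(⇒) fails and (⇐) fails.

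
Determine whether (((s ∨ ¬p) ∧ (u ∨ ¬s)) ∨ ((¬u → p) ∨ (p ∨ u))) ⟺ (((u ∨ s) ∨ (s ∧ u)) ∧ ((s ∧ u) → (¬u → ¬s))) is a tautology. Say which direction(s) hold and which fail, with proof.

(⟹) This fails. Under p = F, s = F, u = F, the left side is true but the right side is false.

(⟸) This fails. Under p = F, s = T, u = F, the left side is false but the right side is true.

Neither direction holds.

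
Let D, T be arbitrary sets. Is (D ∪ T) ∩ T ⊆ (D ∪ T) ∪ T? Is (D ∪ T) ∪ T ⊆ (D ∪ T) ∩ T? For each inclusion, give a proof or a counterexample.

(⟹) Let x ∈ (D ∪ T) ∩ T. Then either x ∈ T and x ∉ D; or x ∈ D ∩ T. In each case x ∈ (D ∪ T) ∪ T, so (D ∪ T) ∩ T ⊆ (D ∪ T) ∪ T.

(⟸) This inclusion fails. Take D = {1}, T = ∅; then 1 ∈ (D ∪ T) ∪ T but 1 ∉ (D ∪ T) ∩ T.

The sets are not equal: only the forward inclusion holds.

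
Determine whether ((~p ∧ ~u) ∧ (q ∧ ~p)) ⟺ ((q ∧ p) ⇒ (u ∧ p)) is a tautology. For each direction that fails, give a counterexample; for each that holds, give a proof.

(⇒) holds; (⇐) fails.

(→) Assume the antecedent. If q is true, the antecedent forces (q = T, p = F, u = F), and (q ∧ p) ⇒ (u ∧ p) holds there. If q is false, the antecedent cannot hold. Either way (q ∧ p) ⇒ (u ∧ p) holds.

(←) This fails. Under q = F, p = F, u = F, the left side is false but the right side is true.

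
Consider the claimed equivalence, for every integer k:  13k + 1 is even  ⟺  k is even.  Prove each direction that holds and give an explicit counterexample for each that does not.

[⇒] This fails: k = 1 gives 13k + 1 = 14, which is even, but 1 is odd, not even.

[⇐] This also fails: k = 6 is even, but 13k + 1 = 79 is odd, not even.

Both directions fail.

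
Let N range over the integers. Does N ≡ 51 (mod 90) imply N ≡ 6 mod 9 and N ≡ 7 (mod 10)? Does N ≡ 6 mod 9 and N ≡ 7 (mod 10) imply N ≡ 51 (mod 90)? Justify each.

(⇒) This fails: N = 51 gives 51 ≡ 51 (mod 90) but 51 ≡ 1 (mod 10), so the conjunction on the right does not hold.

(⇐) This fails: N = 87 satisfies both congruences on the right (87 ≡ 6 mod 9 and 87 ≡ 7 mod 10) yet 87 ≡ 87 (mod 90), not 51.

Neither implication holds.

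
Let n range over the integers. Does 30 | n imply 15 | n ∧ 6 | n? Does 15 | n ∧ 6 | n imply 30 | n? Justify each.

Both implications hold.

Converse. Suppose 15 ∣ n and 6 ∣ n. Any common multiple of 15 and 6 is a multiple of their lcm; here lcm(15, 6) = 15·6/gcd(15, 6) = 90/3 = 30, so 30 ∣ n.

Forward direction. If 30 ∣ n, write n = 30q. Since 30 = 2·15, n = 15·(2q), so 15 ∣ n; and since 30 = 5·6, n = 6·(5q), so 6 ∣ n.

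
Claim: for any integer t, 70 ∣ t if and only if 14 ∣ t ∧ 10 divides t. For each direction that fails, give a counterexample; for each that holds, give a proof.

Both directions hold; the statement is true.

(←) Suppose 14 ∣ t and 10 ∣ t. Any common multiple of 14 and 10 is a multiple of their lcm; here lcm(14, 10) = 14·10/gcd(14, 10) = 140/2 = 70, so 70 ∣ t.

(→) If 70 ∣ t, write t = 70q. Since 70 = 5·14, t = 14·(5q), so 14 ∣ t; and since 70 = 7·10, t = 10·(7q), so 10 ∣ t.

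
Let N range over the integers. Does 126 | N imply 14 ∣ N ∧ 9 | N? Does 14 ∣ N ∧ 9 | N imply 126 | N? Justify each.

Both directions hold; the statement is true.

(⇐) Suppose 14 ∣ N and 9 ∣ N. Any common multiple of 14 and 9 is a multiple of their lcm; here gcd(14, 9) = 1, so lcm(14, 9) = 14·9 = 126, so 126 ∣ N.

(⇒) If 126 ∣ N, write N = 126q. Since 126 = 9·14, N = 14·(9q), so 14 ∣ N; and since 126 = 14·9, N = 9·(14q), so 9 ∣ N.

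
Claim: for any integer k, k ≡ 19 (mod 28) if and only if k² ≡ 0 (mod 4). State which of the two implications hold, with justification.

(⇒) fails and (⇐) fails.

[⇒] This fails: take k = 19. Then 19 ≡ 19 (mod 28), but 19² = 361 ≡ 1 (mod 4), not 0.

[⇐] This fails: take k = 0. Then 0² = 0 ≡ 0 (mod 4), yet 0 ≡ 0 (mod 28), not 19.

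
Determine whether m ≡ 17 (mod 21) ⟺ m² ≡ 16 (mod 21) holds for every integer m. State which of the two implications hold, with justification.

Only the forward implication holds.

(⇒) Suppose m ≡ 17 (mod 21). Write m = 21j + 17. Then (21j + 17)² = 441j² + 714j + 289 = 21(21j² + 34j + 13) + 16, so m² ≡ 16 (mod 21).

(⇐) This fails: take m = 4. Then 4² = 16 ≡ 16 (mod 21), yet 4 ≡ 4 (mod 21), not 17.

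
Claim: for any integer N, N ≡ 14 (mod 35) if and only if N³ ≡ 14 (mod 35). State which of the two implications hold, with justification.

(⟹) Suppose N ≡ 14 (mod 35). Write N = 35j + 14. Then (35j + 14)³ = 42875j³ + 51450j² + 20580j + 2744 = 35(1225j³ + 1470j² + 588j + 78) + 14, so N³ ≡ 14 (mod 35).

(⟸) Conversely, suppose N³ ≡ 14 (mod 35). The only residue r in {0, …, 34} with r³ ≡ 14 (mod 35) is r = 14, so N ≡ 14 (mod 35).

Equivalent; both directions hold.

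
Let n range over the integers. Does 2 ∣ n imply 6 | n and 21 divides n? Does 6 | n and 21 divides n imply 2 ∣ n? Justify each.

Not equivalent: only (⇐) holds.

Forward direction. This fails: take n = 2. Certainly 2 ∣ 2, but 6 ∤ 2.

Converse. Suppose 6 ∣ n and 21 ∣ n. Any common multiple of 6 and 21 is a multiple of their lcm; here lcm(6, 21) = 6·21/gcd(6, 21) = 126/3 = 42, so 42 ∣ n. Since 2 ∣ 42, it follows that 2 ∣ n.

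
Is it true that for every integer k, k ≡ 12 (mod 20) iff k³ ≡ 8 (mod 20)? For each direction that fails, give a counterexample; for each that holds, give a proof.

(⇒) holds; (⇐) fails.

(⇒) Suppose k ≡ 12 (mod 20). Write k = 20j + 12. Then (20j + 12)³ = 8000j³ + 14400j² + 8640j + 1728 = 20(400j³ + 720j² + 432j + 86) + 8, so k³ ≡ 8 (mod 20).

(⇐) This fails: take k = 2. Then 2³ = 8 ≡ 8 (mod 20), yet 2 ≡ 2 (mod 20), not 12.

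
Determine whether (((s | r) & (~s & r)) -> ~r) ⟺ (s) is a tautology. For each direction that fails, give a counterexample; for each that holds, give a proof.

(⇒) fails; (⇐) holds.

(⟹) This fails. Under s = F, r = F, the left side is true but the right side is false.

(⟸) Assume the antecedent. If s is true, ((s | r) & (~s & r)) -> ~r reduces to true regardless of the other variables. If s is false, the antecedent cannot hold. Either way ((s | r) & (~s & r)) -> ~r holds.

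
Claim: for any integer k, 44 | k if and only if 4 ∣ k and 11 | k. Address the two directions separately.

[⇒] If 44 ∣ k, write k = 44q. Since 44 = 11·4, k = 4·(11q), so 4 ∣ k; and since 44 = 4·11, k = 11·(4q), so 11 ∣ k.

[⇐] Suppose 4 ∣ k and 11 ∣ k. Any common multiple of 4 and 11 is a multiple of their lcm; here gcd(4, 11) = 1, so lcm(4, 11) = 4·11 = 44, so 44 ∣ k.

Both directions hold; the statement is true.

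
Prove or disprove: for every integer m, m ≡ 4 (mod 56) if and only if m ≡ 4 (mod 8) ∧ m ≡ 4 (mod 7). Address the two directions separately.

Forward direction. Suppose m ≡ 4 (mod 56); write m = 56j + 4. Since 8 ∣ 56, reducing mod 8 gives m ≡ 4 (mod 8); since 7 ∣ 56, reducing mod 7 gives m ≡ 4 (mod 7).

Converse. If m ≡ 4 (mod 8) and m ≡ 4 (mod 7), then by the Chinese remainder theorem m ≡ 4 (mod 56). This is exactly m ≡ 4 (mod 56).

Both implications hold.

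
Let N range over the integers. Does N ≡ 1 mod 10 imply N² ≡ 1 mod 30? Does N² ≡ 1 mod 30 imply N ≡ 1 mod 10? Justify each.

(⇒) fails and (⇐) fails.

(→) This fails: take N = 21. Then 21 ≡ 1 (mod 10), but 21² = 441 ≡ 21 (mod 30), not 1.

(←) This fails: take N = 19. Then 19² = 361 ≡ 1 (mod 30), yet 19 ≡ 9 (mod 10), not 1.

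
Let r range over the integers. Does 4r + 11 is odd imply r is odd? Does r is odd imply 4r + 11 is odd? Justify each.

Only the converse holds.

[⇒] This fails: take r = 4. Then 4r + 11 = 27, which is odd, yet r = 4 is even, not odd.

[⇐] Suppose r is odd. Since 4 is even, 4r is even for every r, so 4r + 11 has the same parity as 11, which is odd. Hence 4r + 11 is odd.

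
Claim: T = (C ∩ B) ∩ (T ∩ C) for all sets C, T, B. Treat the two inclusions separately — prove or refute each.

(⊆) This inclusion fails. Take C = ∅, T = {1}, B = ∅; then 1 ∈ T but 1 ∉ (C ∩ B) ∩ (T ∩ C).

(⊇) Let x ∈ (C ∩ B) ∩ (T ∩ C). Then x ∈ C ∩ T ∩ B, from which x ∈ T.

The sets are not equal: only the reverse inclusion holds.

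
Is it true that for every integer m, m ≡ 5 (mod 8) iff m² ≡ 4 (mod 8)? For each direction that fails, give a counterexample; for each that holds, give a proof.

(⟹) This fails: take m = 5. Then 5 ≡ 5 (mod 8), but 5² = 25 ≡ 1 (mod 8), not 4.

(⟸) This fails: take m = 2. Then 2² = 4 ≡ 4 (mod 8), yet 2 ≡ 2 (mod 8), not 5.

Neither implication holds.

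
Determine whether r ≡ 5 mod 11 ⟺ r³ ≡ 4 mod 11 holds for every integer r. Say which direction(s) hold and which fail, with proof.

(→) Suppose r ≡ 5 mod 11. Write r = 11j + 5. Then (11j + 5)³ = 1331j³ + 1815j² + 825j + 125 = 11(121j³ + 165j² + 75j + 11) + 4, so r³ ≡ 4 (mod 11).

(←) For the converse, argue contrapositively. If r ≢ 5 (mod 11), then r is congruent to one of 0, 1, 2, 3, 4, 6, 7, 8, 9, 10 modulo 11, and these give r³ ≡ 0, 1, 8, 5, 9, 7, 2, 6, 3, 10 respectively — never 4.

The biconditional holds.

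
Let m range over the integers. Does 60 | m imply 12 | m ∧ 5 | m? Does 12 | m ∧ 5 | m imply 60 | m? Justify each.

(⇒) If 60 ∣ m, write m = 60q. Since 60 = 5·12, m = 12·(5q), so 12 ∣ m; and since 60 = 12·5, m = 5·(12q), so 5 ∣ m.

(⇐) Suppose 12 ∣ m and 5 ∣ m. Any common multiple of 12 and 5 is a multiple of their lcm; here gcd(12, 5) = 1, so lcm(12, 5) = 12·5 = 60, so 60 ∣ m.

The biconditional holds.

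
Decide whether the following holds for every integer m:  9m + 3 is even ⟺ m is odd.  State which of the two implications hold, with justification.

(→) Suppose 9m + 3 is even. Since 9 is odd, 9m and m have the same parity, so 9m + 3 ≡ m + 3 (mod 2). As 3 is odd, 9m + 3 is even exactly when m is odd. Thus m is odd.

(←) Conversely, suppose m is odd; write m = 2j + 1. Then 9m + 3 = 9·(2j + 1) + 3 = 2·9j + 12, which is even.

Both implications hold.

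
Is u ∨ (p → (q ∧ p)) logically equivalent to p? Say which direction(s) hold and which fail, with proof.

[⇒] This fails. Under q = F, p = F, u = F, the left side is true but the right side is false.

[⇐] This fails. Under q = F, p = T, u = F, the left side is false but the right side is true.

Neither direction holds.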